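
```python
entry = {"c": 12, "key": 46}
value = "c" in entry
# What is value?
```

Trace:
`entry = {"c": 12, "key": 46}` → entry = {'c': 12, 'key': 46}
`value = "c" in entry` → value = True
So value = True

Answer: True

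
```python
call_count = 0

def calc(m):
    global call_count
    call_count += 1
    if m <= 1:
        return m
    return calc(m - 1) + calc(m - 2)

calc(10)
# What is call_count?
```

Calls(m) = 1 + Calls(m-1) + Calls(m-2); Calls(0)=Calls(1)=1. For m=10 this gives 177.

Answer: 177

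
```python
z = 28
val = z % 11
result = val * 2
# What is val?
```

Trace:
`z = 28` → z = 28
`val = z % 11` → val = 6
`result = val * 2` → result = 12
So val = 6

Answer: 6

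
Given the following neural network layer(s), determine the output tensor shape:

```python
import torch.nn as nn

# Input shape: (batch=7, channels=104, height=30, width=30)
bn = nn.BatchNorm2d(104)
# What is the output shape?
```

Input: (7, 104, 30, 30) -> Output: (7, 104, 30, 30)

Answer: (7, 104, 30, 30)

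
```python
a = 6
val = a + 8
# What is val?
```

Trace:
`a = 6` → a = 6
`val = a + 8` → val = 14
So val = 14

Answer: 14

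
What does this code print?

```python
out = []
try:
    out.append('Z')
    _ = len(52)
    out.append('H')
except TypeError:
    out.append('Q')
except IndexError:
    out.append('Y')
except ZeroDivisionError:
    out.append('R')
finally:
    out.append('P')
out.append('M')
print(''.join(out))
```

Execution trace: 'Z' (try body) → 'Q' (except TypeError) → 'P' (finally) → 'M' (after the try/except). Output: ZQPM

Answer: ZQPM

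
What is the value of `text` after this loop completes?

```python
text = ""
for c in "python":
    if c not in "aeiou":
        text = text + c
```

Remove vowels from 'python'
`text` takes the values: "" → "p" → "py" → "pyt" → "pyth" → "pythn"

Answer: "pythn"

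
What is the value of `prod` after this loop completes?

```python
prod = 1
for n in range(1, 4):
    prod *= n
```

3! = 6
`prod` takes the values: 1 → 2 → 6

Answer: 6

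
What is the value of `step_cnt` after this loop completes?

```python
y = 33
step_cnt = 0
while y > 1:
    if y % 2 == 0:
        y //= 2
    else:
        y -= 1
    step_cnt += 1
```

Steps to reduce 33 to 1
`step_cnt` takes the values: 0 → 1 → 2 → 3 → 4 → 5 → 6

Answer: 6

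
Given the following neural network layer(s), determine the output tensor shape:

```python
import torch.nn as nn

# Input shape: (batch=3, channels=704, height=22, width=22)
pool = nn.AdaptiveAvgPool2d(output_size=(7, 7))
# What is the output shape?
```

Input: (3, 704, 22, 22) -> Output: (3, 704, 7, 7)

Answer: (3, 704, 7, 7)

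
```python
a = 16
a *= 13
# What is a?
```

Trace:
`a = 16` → a = 16
`a *= 13` → a = 208
So a = 208

Answer: 208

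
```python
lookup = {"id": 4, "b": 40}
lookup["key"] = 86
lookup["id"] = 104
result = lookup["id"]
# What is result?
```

Trace:
`lookup = {"id": 4, "b": 40}` → lookup = {'id': 4, 'b': 40}
`lookup["key"] = 86` → lookup = {'id': 4, 'b': 40, 'key': 86}
`lookup["id"] = 104` → lookup = {'id': 104, 'b': 40, 'key': 86}
`result = lookup["id"]` → result = 104
So result = 104

Answer: 104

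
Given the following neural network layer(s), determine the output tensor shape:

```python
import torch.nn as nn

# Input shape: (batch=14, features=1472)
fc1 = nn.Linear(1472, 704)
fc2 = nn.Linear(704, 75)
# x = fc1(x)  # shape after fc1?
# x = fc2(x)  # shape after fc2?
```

Input: (14, 1472) -> after fc1: (14, 704) -> Output: (14, 75)

Answer: (14, 75)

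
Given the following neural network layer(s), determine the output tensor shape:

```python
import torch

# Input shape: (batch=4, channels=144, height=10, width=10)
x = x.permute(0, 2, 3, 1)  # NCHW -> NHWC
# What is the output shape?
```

Input: (4, 144, 10, 10) -> Output: (4, 10, 10, 144)

Answer: (4, 10, 10, 144)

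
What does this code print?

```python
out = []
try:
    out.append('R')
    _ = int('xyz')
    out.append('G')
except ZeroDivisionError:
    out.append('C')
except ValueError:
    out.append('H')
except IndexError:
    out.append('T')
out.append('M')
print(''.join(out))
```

Execution trace: 'R' (try body) → 'H' (except ValueError) → 'M' (after the try/except). Output: RHM

Answer: RHM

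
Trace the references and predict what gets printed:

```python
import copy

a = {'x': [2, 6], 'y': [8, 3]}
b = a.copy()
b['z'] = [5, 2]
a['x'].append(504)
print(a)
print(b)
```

Key concept: shallow copy of dict with mutable values.
Step by step:
`a = {'x': [2, 6], 'y': [8, 3]}` → a = {'x': [2, 6], 'y': [8, 3]}
`b = a.copy()` → b = {'x': [2, 6], 'y': [8, 3]}
`b['z'] = [5, 2]` → b = {'x': [2, 6], 'y': [8, 3], 'z': [5, 2]}
`a['x'].append(504)` → a = {'x': [2, 6, 504], 'y': [8, 3]}; b = {'x': [2, 6, 504], 'y': [8, 3], 'z': [5, 2]}
`print(a)` → prints {'x': [2, 6, 504], 'y': [8, 3]}
`print(b)` → prints {'x': [2, 6, 504], 'y': [8, 3], 'z': [5, 2]}

Answer:
{'x': [2, 6, 504], 'y': [8, 3]}
{'x': [2, 6, 504], 'y': [8, 3], 'z': [5, 2]}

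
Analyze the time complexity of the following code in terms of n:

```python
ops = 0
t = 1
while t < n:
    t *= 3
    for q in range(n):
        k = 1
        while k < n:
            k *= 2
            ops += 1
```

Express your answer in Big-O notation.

Each loop level contributes: log n × n × log n. Multiplying the contributions gives O(n log² n).

Answer: O(n log² n)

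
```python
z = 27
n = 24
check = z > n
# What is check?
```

Trace:
`z = 27` → z = 27
`n = 24` → n = 24
`check = z > n` → check = True
So check = True

Answer: True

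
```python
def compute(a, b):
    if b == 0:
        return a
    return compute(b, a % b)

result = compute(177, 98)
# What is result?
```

compute(177, 98) -> compute(98, 79) -> compute(79, 19) -> compute(19, 3) -> compute(3, 1) -> compute(1, 0) -> 1

Answer: 1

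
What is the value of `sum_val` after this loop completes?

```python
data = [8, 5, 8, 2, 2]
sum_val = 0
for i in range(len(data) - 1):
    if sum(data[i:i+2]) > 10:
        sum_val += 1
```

Count windows with sum > 10
`sum_val` takes the values: 0 → 1 → 2

Answer: 2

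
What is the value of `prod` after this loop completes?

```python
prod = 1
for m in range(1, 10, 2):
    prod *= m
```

Product of 1, 3, 5, ... up to 9
`prod` takes the values: 1 → 3 → 15 → 105 → 945

Answer: 945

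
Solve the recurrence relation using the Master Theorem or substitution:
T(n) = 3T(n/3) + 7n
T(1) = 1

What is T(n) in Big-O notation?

By Master Theorem: a=3, b=3, f(n)=7n. Since log_3(3) = 1 and f(n) = Θ(n^1), Case 2 applies. T(n) = O(n log n).

Answer: O(n log n)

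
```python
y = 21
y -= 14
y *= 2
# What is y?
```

Trace:
`y = 21` → y = 21
`y -= 14` → y = 7
`y *= 2` → y = 14
So y = 14

Answer: 14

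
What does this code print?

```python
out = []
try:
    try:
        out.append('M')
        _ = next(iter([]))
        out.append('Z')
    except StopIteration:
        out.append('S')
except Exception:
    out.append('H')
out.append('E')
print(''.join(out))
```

Execution trace: 'M' (inner try body) → 'S' (inner except StopIteration) → 'E' (after the try/except). Output: MSE

Answer: MSE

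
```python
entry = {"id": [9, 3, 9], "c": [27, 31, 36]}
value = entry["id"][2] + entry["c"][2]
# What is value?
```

Trace:
`entry = {"id": [9, 3, 9], "c": [27, 31, 36]}` → entry = {'id': [9, 3, 9], 'c': [27, 31, 36]}
`value = entry["id"][2] + entry["c"][2]` → value = 45
So value = 45

Answer: 45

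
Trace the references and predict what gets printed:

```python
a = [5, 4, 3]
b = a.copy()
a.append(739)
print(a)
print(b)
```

Key concept: list.copy() creates independent copy.
Step by step:
`a = [5, 4, 3]` → a = [5, 4, 3]
`b = a.copy()` → b = [5, 4, 3]
`a.append(739)` → a = [5, 4, 3, 739]
`print(a)` → prints [5, 4, 3, 739]
`print(b)` → prints [5, 4, 3]

Answer:
[5, 4, 3, 739]
[5, 4, 3]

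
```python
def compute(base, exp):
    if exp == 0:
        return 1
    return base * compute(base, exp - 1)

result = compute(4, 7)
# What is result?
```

compute(4, 7) = 4 * 4 * 4 * 4 * 4 * 4 * 4 = 16384

Answer: 16384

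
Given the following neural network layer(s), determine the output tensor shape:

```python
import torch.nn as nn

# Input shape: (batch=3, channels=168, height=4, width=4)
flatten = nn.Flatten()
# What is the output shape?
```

Input: (3, 168, 4, 4) -> Output: (3, 2688)

Answer: (3, 2688)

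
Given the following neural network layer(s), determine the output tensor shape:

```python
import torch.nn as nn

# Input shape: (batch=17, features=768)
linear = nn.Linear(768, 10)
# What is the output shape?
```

Input: (17, 768) -> Output: (17, 10)

Answer: (17, 10)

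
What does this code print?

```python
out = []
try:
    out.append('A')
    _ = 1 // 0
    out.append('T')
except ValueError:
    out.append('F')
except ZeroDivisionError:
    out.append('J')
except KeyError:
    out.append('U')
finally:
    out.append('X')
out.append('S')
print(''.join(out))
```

Execution trace: 'A' (try body) → 'J' (except ZeroDivisionError) → 'X' (finally) → 'S' (after the try/except). Output: AJXS

Answer: AJXS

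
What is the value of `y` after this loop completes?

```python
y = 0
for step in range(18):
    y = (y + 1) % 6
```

Increment mod 6, 18 times = 0
`y` takes the values: 0 → 1 → 2 → 3 → 4 → 5 → 0 → 1 → 2 → 3 → 4 → 5 → 0 → 1 → 2 → 3 → 4 → 5 → 0

Answer: 0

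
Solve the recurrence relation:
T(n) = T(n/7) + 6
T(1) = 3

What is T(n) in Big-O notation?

Each step divides n by 7 and adds 6. After log_7(n) steps we reach T(1)=3. So T(n) = 6·log_7(n) + 3 = O(log n).

Answer: O(log n)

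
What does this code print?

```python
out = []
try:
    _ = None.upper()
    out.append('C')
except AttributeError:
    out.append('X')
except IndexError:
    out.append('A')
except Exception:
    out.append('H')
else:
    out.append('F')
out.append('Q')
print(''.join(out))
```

Execution trace: 'X' (except AttributeError) → 'Q' (after the try/except). Output: XQ

Answer: XQ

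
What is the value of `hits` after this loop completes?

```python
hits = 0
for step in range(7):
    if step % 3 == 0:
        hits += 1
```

Count numbers divisible by 3 in range(7)
`hits` takes the values: 0 → 1 → 2 → 3

Answer: 3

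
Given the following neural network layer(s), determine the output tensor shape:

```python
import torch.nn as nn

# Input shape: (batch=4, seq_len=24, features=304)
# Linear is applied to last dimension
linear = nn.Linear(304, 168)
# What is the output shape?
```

Input: (4, 24, 304) -> Output: (4, 24, 168)

Answer: (4, 24, 168)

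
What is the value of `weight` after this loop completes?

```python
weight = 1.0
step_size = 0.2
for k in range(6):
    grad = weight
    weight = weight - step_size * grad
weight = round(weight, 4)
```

Gradient descent: w = 1.0 * (1 - 0.2)^6
`weight` takes the values: 1.0 → 0.8 → 0.64 → 0.512 → 0.4096 → 0.32768 → 0.262144 → 0.2621

Answer: 0.2621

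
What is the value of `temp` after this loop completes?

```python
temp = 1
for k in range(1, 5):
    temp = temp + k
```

Start at 1, add 1 through 4
`temp` takes the values: 1 → 2 → 4 → 7 → 11

Answer: 11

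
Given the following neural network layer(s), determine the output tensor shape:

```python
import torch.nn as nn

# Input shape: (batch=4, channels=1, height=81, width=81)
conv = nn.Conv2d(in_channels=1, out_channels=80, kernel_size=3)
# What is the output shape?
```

Input: (4, 1, 81, 81) -> Output: (4, 80, 79, 79)

Answer: (4, 80, 79, 79)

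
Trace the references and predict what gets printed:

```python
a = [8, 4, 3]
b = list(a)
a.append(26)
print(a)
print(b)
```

Key concept: list() constructor creates copy.
Step by step:
`a = [8, 4, 3]` → a = [8, 4, 3]
`b = list(a)` → b = [8, 4, 3]
`a.append(26)` → a = [8, 4, 3, 26]
`print(a)` → prints [8, 4, 3, 26]
`print(b)` → prints [8, 4, 3]

Answer:
[8, 4, 3, 26]
[8, 4, 3]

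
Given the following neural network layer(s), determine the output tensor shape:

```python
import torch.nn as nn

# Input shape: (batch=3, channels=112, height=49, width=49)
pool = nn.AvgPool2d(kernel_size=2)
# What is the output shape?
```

Input: (3, 112, 49, 49) -> Output: (3, 112, 24, 24)

Answer: (3, 112, 24, 24)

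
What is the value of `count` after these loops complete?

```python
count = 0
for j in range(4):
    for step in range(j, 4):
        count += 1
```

Upper triangle: 4 + 3 + ... + 1
`count` takes the values: 0 → 1 → 2 → 3 → 4 → 5 → 6 → 7 → 8 → 9 → 10

Answer: 10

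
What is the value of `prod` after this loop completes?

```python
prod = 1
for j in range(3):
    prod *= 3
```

3^3 = 27
`prod` takes the values: 1 → 3 → 9 → 27

Answer: 27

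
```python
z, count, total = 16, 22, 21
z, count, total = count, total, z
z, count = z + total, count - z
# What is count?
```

Trace:
`z, count, total = 16, 22, 21` → z = 16; count = 22; total = 21
`z, count, total = count, total, z` → z = 22; count = 21; total = 16
`z, count = z + total, count - z` → z = 38; count = -1
So count = -1

Answer: -1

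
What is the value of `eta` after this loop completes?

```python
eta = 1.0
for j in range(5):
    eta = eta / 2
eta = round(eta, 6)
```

Halving LR 5 times: 1 / 2^5
`eta` takes the values: 1.0 → 0.5 → 0.25 → 0.125 → 0.0625 → 0.03125

Answer: 0.03125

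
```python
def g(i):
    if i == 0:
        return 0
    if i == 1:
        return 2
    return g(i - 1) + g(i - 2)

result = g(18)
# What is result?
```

Build up from base cases: g(0)=0, g(1)=2, g(2)=2, g(3)=4, g(4)=6, g(5)=10, g(6)=16, ..., g(18)=5168

Answer: 5168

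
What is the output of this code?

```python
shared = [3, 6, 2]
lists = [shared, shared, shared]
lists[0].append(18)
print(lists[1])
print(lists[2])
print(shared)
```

Key concept: list of same reference.
Step by step:
`shared = [3, 6, 2]` → shared = [3, 6, 2]
`lists = [shared, shared, shared]` → lists = [[3, 6, 2], [3, 6, 2], [3, 6, 2]]
`lists[0].append(18)` → shared = [3, 6, 2, 18]; lists = [[3, 6, 2, 18], [3, 6, 2, 18], [3, 6, 2, 18]]
`print(lists[1])` → prints [3, 6, 2, 18]
`print(lists[2])` → prints [3, 6, 2, 18]
`print(shared)` → prints [3, 6, 2, 18]

Answer:
[3, 6, 2, 18]
[3, 6, 2, 18]
[3, 6, 2, 18]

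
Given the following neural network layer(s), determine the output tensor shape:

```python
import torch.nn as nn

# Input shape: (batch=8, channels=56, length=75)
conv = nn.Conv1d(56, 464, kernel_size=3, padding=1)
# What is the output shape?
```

Input: (8, 56, 75) -> Output: (8, 464, 75)

Answer: (8, 464, 75)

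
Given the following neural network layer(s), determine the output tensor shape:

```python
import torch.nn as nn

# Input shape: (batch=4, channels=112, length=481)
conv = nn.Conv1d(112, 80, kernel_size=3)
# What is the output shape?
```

Input: (4, 112, 481) -> Output: (4, 80, 479)

Answer: (4, 80, 479)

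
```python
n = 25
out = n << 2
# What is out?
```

Trace:
`n = 25` → n = 25
`out = n << 2` → out = 100
So out = 100

Answer: 100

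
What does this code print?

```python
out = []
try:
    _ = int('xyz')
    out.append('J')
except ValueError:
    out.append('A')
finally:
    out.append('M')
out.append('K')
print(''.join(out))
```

Execution trace: 'A' (except ValueError) → 'M' (finally) → 'K' (after the try/except). Output: AMK

Answer: AMK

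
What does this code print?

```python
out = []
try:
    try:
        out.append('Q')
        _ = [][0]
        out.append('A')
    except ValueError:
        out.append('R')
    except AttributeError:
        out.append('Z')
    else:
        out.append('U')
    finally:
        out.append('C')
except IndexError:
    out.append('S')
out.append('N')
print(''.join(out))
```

Execution trace: 'Q' (try body) → 'C' (finally) → 'S' (outer except IndexError) → 'N' (after the try/except). Output: QCSN

Answer: QCSN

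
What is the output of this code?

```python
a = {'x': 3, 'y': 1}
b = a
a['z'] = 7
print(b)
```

Key concept: dict aliasing.
Step by step:
`a = {'x': 3, 'y': 1}` → a = {'x': 3, 'y': 1}
`b = a` → b = {'x': 3, 'y': 1} (same object as a)
`a['z'] = 7` → a = {'x': 3, 'y': 1, 'z': 7} (same object as b); b = {'x': 3, 'y': 1, 'z': 7} (same object as a)
`print(b)` → prints {'x': 3, 'y': 1, 'z': 7}

Answer: {'x': 3, 'y': 1, 'z': 7}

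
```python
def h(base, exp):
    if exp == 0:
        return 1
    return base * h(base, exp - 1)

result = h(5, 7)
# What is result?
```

h(5, 7) = 5 * 5 * 5 * 5 * 5 * 5 * 5 = 78125

Answer: 78125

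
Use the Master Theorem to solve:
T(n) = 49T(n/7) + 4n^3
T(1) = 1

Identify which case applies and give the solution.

a=49, b=7, f(n)=4n^3. log_7(49) = 2. Since c=3 > 2 and the regularity condition holds (49(n/7)^3 = (49/7^3)n^3 with 49/7^3 < 1), Case 3 applies: T(n) = Θ(f(n)) = O(n^3).

Answer: O(n^3) - Case 3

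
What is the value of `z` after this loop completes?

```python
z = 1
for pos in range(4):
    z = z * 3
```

Multiply by 3, 4 times: 1 * 3^4 = 81
`z` takes the values: 1 → 3 → 9 → 27 → 81

Answer: 81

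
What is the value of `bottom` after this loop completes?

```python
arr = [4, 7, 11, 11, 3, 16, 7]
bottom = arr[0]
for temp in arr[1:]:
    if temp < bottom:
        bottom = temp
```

Minimum of [4, 7, 11, 11, 3, 16, 7]
`bottom` takes the values: 4 → 3

Answer: 3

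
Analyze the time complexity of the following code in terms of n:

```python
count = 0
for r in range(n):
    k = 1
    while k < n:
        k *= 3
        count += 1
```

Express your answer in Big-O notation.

Each loop level contributes: n × log n. Multiplying the contributions gives O(n log n).

Answer: O(n log n)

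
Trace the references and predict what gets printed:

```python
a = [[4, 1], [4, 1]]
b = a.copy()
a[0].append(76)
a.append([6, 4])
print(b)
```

Key concept: shallow copy with nested lists.
Step by step:
`a = [[4, 1], [4, 1]]` → a = [[4, 1], [4, 1]]
`b = a.copy()` → b = [[4, 1], [4, 1]]
`a[0].append(76)` → a = [[4, 1, 76], [4, 1]]; b = [[4, 1, 76], [4, 1]]
`a.append([6, 4])` → a = [[4, 1, 76], [4, 1], [6, 4]]
`print(b)` → prints [[4, 1, 76], [4, 1]]

Answer: [[4, 1, 76], [4, 1]]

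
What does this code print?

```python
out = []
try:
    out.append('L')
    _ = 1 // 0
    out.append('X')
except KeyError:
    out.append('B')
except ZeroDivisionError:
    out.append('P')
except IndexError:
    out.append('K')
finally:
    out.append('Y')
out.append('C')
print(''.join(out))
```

Execution trace: 'L' (try body) → 'P' (except ZeroDivisionError) → 'Y' (finally) → 'C' (after the try/except). Output: LPYC

Answer: LPYC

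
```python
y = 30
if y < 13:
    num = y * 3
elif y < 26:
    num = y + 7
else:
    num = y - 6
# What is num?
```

Trace:
`y = 30` → y = 30
`if y < 13: ...` → y < 13 is False, y < 26 is False, take else branch → num = 24
So num = 24

Answer: 24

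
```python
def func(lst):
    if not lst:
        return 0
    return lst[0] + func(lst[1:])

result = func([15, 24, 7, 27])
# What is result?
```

15 + 24 + 7 + 27 + 0 = 73

Answer: 73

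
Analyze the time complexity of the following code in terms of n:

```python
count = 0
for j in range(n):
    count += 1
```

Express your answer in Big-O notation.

Each loop level contributes: n. Multiplying the contributions gives O(n).

Answer: O(n)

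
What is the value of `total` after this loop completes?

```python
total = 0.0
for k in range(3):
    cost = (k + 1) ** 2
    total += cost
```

Sum of squared losses 1² + 2² + ... + 3²
`total` takes the values: 0.0 → 1.0 → 5.0 → 14.0

Answer: 14.0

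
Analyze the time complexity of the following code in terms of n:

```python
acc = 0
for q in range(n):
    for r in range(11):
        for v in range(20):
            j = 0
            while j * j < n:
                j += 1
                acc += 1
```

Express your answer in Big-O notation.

Each loop level contributes: n × 1 × 1 × √n. Multiplying the contributions gives O(n√n).

Answer: O(n√n)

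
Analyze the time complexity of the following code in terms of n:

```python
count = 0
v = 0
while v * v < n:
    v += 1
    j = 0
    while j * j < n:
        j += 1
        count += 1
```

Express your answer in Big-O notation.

Each loop level contributes: √n × √n. Multiplying the contributions gives O(n).

Answer: O(n)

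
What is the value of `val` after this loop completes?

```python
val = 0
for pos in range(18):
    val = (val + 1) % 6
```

Increment mod 6, 18 times = 0
`val` takes the values: 0 → 1 → 2 → 3 → 4 → 5 → 0 → 1 → 2 → 3 → 4 → 5 → 0 → 1 → 2 → 3 → 4 → 5 → 0

Answer: 0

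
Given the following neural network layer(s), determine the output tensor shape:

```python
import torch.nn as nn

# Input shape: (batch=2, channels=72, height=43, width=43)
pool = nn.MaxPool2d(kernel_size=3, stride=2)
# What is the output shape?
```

Input: (2, 72, 43, 43) -> Output: (2, 72, 21, 21)

Answer: (2, 72, 21, 21)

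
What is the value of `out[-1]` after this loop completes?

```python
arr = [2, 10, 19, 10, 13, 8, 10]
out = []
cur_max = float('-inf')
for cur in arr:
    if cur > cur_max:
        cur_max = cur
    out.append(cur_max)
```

Running max ends at 19
`out` takes the values: [] → [2] → [2, 10] → [2, 10, 19] → [2, 10, 19, 19] → [2, 10, 19, 19, 19] → [2, 10, 19, 19, 19, 19] → [2, 10, 19, 19, 19, 19, 19]
So `out[-1]` = 19

Answer: 19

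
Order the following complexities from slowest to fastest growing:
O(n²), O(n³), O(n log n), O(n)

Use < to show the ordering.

Ordered by growth rate: O(n) < O(n log n) < O(n²) < O(n³)

Answer: O(n) < O(n log n) < O(n²) < O(n³)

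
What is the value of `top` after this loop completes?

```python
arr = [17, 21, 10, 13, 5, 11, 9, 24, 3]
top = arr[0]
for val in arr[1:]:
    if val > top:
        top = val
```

Maximum of [17, 21, 10, 13, 5, 11, 9, 24, 3]
`top` takes the values: 17 → 21 → 24

Answer: 24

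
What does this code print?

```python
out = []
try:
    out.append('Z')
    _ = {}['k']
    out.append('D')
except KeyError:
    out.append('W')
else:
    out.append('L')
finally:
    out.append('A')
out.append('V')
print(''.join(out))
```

Execution trace: 'Z' (try body) → 'W' (except KeyError) → 'A' (finally) → 'V' (after the try/except). Output: ZWAV

Answer: ZWAV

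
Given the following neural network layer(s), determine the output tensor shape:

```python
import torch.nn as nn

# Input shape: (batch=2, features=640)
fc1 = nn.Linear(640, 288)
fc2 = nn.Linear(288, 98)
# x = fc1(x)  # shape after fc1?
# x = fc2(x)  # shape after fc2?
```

Input: (2, 640) -> after fc1: (2, 288) -> Output: (2, 98)

Answer: (2, 98)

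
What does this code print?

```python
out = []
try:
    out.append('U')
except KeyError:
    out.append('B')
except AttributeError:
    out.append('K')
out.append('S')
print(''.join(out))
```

Execution trace: 'U' (try body, no exception) → 'S' (after the try/except). Output: US

Answer: US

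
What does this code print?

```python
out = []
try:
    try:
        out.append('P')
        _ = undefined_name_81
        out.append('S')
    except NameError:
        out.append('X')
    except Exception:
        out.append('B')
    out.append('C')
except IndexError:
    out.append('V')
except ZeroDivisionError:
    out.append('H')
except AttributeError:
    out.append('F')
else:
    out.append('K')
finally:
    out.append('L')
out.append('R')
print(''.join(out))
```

Execution trace: 'P' (inner try body) → 'X' (inner except NameError) → 'C' (try body, no exception) → 'K' (else) → 'L' (finally) → 'R' (after the try/except). Output: PXCKLR

Answer: PXCKLR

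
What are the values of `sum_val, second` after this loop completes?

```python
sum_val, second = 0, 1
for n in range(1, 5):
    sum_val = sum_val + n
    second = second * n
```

Sum and factorial of 1 to 4
`sum_val, second` takes the values: (0, 1) → (1, 1) → (3, 1) → (3, 2) → (6, 2) → (6, 6) → (10, 6) → (10, 24)

Answer: 10, 24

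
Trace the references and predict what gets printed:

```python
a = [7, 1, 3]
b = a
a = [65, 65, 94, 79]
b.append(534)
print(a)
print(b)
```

Key concept: rebinding vs mutation: a is rebound to a new list, b still points at the original.
Step by step:
`a = [7, 1, 3]` → a = [7, 1, 3]
`b = a` → b = [7, 1, 3] (same object as a)
`a = [65, 65, 94, 79]` → a = [65, 65, 94, 79]
`b.append(534)` → b = [7, 1, 3, 534]
`print(a)` → prints [65, 65, 94, 79]
`print(b)` → prints [7, 1, 3, 534]

Answer:
[65, 65, 94, 79]
[7, 1, 3, 534]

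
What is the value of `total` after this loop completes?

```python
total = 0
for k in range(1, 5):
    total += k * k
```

Sum of squares 1² to 4² = 30
`total` takes the values: 0 → 1 → 5 → 14 → 30

Answer: 30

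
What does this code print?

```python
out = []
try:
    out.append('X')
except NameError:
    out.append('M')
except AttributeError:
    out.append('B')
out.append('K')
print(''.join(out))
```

Execution trace: 'X' (try body, no exception) → 'K' (after the try/except). Output: XK

Answer: XK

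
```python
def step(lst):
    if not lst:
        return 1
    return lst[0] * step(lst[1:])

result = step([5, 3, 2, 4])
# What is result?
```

Product over [5, 3, 2, 4] = 5 * 3 * 2 * 4 = 120

Answer: 120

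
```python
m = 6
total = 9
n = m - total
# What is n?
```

Trace:
`m = 6` → m = 6
`total = 9` → total = 9
`n = m - total` → n = -3
So n = -3

Answer: -3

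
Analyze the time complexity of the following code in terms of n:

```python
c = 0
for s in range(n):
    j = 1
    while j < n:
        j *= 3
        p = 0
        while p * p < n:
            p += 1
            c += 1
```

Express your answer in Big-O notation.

Each loop level contributes: n × log n × √n. Multiplying the contributions gives O(n√n log n).

Answer: O(n√n log n)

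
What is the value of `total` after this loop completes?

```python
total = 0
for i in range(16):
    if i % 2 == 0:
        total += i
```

Sum of even numbers 0 to 15
`total` takes the values: 0 → 2 → 6 → 12 → 20 → 30 → 42 → 56

Answer: 56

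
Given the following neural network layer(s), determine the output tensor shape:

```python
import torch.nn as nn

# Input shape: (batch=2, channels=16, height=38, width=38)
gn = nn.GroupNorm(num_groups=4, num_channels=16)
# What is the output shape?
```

Input: (2, 16, 38, 38) -> Output: (2, 16, 38, 38)

Answer: (2, 16, 38, 38)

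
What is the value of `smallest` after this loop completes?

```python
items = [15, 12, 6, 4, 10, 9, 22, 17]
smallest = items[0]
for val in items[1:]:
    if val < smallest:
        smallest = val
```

Minimum of [15, 12, 6, 4, 10, 9, 22, 17]
`smallest` takes the values: 15 → 12 → 6 → 4

Answer: 4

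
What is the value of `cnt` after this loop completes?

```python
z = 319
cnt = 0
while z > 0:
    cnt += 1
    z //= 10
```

Count digits by repeated division by 10
`cnt` takes the values: 0 → 1 → 2 → 3

Answer: 3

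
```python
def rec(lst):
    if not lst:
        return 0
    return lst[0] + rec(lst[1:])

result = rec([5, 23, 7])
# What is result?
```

5 + 23 + 7 + 0 = 35

Answer: 35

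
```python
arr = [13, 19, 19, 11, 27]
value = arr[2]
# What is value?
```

Trace:
`arr = [13, 19, 19, 11, 27]` → arr = [13, 19, 19, 11, 27]
`value = arr[2]` → value = 19
So value = 19

Answer: 19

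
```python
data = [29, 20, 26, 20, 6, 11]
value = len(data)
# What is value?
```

Trace:
`data = [29, 20, 26, 20, 6, 11]` → data = [29, 20, 26, 20, 6, 11]
`value = len(data)` → value = 6
So value = 6

Answer: 6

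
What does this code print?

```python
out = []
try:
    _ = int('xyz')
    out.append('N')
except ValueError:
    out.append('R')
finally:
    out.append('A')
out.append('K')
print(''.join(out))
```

Execution trace: 'R' (except ValueError) → 'A' (finally) → 'K' (after the try/except). Output: RAK

Answer: RAK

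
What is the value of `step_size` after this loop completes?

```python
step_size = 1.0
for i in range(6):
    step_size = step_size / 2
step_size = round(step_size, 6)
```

Halving LR 6 times: 1 / 2^6
`step_size` takes the values: 1.0 → 0.5 → 0.25 → 0.125 → 0.0625 → 0.03125 → 0.015625

Answer: 0.015625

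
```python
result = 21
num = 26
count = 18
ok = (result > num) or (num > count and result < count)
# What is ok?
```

Trace:
`result = 21` → result = 21
`num = 26` → num = 26
`count = 18` → count = 18
`ok = (result > num) or (num > count and result < count)` → ok = False
So ok = False

Answer: False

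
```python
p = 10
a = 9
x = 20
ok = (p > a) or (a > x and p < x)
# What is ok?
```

Trace:
`p = 10` → p = 10
`a = 9` → a = 9
`x = 20` → x = 20
`ok = (p > a) or (a > x and p < x)` → ok = True
So ok = True

Answer: True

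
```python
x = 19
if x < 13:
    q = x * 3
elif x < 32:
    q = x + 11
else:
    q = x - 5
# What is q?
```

Trace:
`x = 19` → x = 19
`if x < 13: ...` → x < 13 is False, x < 32 is True → q = 30
So q = 30

Answer: 30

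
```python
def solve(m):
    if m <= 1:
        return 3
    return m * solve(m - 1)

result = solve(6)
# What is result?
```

solve(6) = 6 * 5 * 4 * 3 * 2 * 3 = 2160

Answer: 2160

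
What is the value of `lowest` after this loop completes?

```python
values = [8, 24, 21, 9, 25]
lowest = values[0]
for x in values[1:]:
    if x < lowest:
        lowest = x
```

Minimum of [8, 24, 21, 9, 25]
`lowest` takes the values: 8

Answer: 8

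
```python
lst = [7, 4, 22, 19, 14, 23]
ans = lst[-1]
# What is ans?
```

Trace:
`lst = [7, 4, 22, 19, 14, 23]` → lst = [7, 4, 22, 19, 14, 23]
`ans = lst[-1]` → ans = 23
So ans = 23

Answer: 23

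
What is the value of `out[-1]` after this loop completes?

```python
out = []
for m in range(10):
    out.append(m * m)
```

Last element of squares 0 to 9
`out` takes the values: [] → [0] → [0, 1] → [0, 1, 4] → [0, 1, 4, 9] → [0, 1, 4, 9, 16] → [0, 1, 4, 9, 16, 25] → [0, 1, 4, 9, 16, 25, 36] → [0, 1, 4, 9, 16, 25, 36, 49] → [0, 1, 4, 9, 16, 25, 36, 49, 64] → [0, 1, 4, 9, 16, 25, 36, 49, 64, 81]
So `out[-1]` = 81

Answer: 81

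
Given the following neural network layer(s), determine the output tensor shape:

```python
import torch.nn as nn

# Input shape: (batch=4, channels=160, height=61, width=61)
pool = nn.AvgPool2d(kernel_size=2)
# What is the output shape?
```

Input: (4, 160, 61, 61) -> Output: (4, 160, 30, 30)

Answer: (4, 160, 30, 30)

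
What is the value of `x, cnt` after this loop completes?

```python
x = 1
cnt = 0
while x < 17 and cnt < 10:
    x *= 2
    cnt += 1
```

Double until >= 17 or 10 iterations
`x, cnt` takes the values: (1, 0) → (2, 0) → (2, 1) → (4, 1) → (4, 2) → (8, 2) → (8, 3) → (16, 3) → (16, 4) → (32, 4) → (32, 5)

Answer: 32, 5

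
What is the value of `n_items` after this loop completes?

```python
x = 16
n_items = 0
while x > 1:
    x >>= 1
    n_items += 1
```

Count right shifts until 1
`n_items` takes the values: 0 → 1 → 2 → 3 → 4

Answer: 4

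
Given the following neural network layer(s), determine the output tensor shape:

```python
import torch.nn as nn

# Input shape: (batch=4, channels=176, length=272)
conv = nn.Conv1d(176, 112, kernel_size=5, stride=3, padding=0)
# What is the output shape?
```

Input: (4, 176, 272) -> Output: (4, 112, 90)

Answer: (4, 112, 90)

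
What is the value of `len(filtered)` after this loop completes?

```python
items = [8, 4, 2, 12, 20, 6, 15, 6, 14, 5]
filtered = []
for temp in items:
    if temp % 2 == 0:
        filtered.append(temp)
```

Count even numbers in [8, 4, 2, 12, 20, 6, 15, 6, 14, 5]
`filtered` takes the values: [] → [8] → [8, 4] → [8, 4, 2] → [8, 4, 2, 12] → [8, 4, 2, 12, 20] → [8, 4, 2, 12, 20, 6] → [8, 4, 2, 12, 20, 6, 6] → [8, 4, 2, 12, 20, 6, 6, 14]
So `len(filtered)` = 8

Answer: 8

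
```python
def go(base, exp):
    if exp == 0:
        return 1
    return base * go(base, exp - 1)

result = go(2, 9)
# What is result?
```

go(2, 9) = 2 * 2 * 2 * 2 * 2 * 2 * 2 * 2 * 2 = 512

Answer: 512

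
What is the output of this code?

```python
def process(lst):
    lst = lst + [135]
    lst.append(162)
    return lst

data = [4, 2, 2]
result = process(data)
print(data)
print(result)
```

Key concept: rebinding parameter vs mutation.
Step by step:
`data = [4, 2, 2]` → data = [4, 2, 2]
`result = process(data)` → result = [4, 2, 2, 135, 162]
`print(data)` → prints [4, 2, 2]
`print(result)` → prints [4, 2, 2, 135, 162]

Answer:
[4, 2, 2]
[4, 2, 2, 135, 162]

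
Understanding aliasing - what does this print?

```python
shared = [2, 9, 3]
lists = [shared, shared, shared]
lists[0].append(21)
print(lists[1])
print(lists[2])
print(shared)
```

Key concept: list of same reference.
Step by step:
`shared = [2, 9, 3]` → shared = [2, 9, 3]
`lists = [shared, shared, shared]` → lists = [[2, 9, 3], [2, 9, 3], [2, 9, 3]]
`lists[0].append(21)` → shared = [2, 9, 3, 21]; lists = [[2, 9, 3, 21], [2, 9, 3, 21], [2, 9, 3, 21]]
`print(lists[1])` → prints [2, 9, 3, 21]
`print(lists[2])` → prints [2, 9, 3, 21]
`print(shared)` → prints [2, 9, 3, 21]

Answer:
[2, 9, 3, 21]
[2, 9, 3, 21]
[2, 9, 3, 21]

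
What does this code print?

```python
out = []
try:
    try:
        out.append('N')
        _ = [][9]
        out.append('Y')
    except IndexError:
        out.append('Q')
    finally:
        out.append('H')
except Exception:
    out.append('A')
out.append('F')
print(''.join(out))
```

Execution trace: 'N' (inner try body) → 'Q' (inner except IndexError) → 'H' (inner finally) → 'F' (after the try/except). Output: NQHF

Answer: NQHF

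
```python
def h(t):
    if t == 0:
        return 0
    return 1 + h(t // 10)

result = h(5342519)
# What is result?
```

Count of digits of 5342519: 7

Answer: 7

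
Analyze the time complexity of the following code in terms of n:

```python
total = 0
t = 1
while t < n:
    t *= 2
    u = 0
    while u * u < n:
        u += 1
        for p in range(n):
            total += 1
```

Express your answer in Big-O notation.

Each loop level contributes: log n × √n × n. Multiplying the contributions gives O(n√n log n).

Answer: O(n√n log n)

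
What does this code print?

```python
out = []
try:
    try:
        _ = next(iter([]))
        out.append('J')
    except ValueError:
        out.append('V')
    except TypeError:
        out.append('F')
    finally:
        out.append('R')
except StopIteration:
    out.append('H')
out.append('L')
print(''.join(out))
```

Execution trace: 'R' (finally) → 'H' (outer except StopIteration) → 'L' (after the try/except). Output: RHL

Answer: RHL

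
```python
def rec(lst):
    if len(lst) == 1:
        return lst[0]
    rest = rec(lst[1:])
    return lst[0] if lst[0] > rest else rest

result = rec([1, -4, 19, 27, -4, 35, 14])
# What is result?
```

Recursive max over [1, -4, 19, 27, -4, 35, 14] = 35

Answer: 35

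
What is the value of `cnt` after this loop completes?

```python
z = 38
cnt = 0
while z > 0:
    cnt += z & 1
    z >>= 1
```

Count set bits in 38 (binary: 0b100110)
`cnt` takes the values: 0 → 1 → 2 → 3

Answer: 3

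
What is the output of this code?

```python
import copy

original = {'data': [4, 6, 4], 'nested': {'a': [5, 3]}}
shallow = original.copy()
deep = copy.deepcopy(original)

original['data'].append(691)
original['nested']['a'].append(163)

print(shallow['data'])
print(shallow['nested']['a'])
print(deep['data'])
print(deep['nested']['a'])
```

Key concept: comparing shallow vs deep copy.
Step by step:
`original = {'data': [4, 6, 4], 'nested': {'a': [5, 3]}}` → original = {'data': [4, 6, 4], 'nested': {'a': [5, 3]}}
`shallow = original.copy()` → shallow = {'data': [4, 6, 4], 'nested': {'a': [5, 3]}}
`deep = copy.deepcopy(original)` → deep = {'data': [4, 6, 4], 'nested': {'a': [5, 3]}}
`original['data'].append(691)` → original = {'data': [4, 6, 4, 691], 'nested': {'a': [5, 3]}}; shallow = {'data': [4, 6, 4, 691], 'nested': {'a': [5, 3]}}
`original['nested']['a'].append(163)` → original = {'data': [4, 6, 4, 691], 'nested': {'a': [5, 3, 163]}}; shallow = {'data': [4, 6, 4, 691], 'nested': {'a': [5, 3, 163]}}
`print(shallow['data'])` → prints [4, 6, 4, 691]
`print(shallow['nested']['a'])` → prints [5, 3, 163]
`print(deep['data'])` → prints [4, 6, 4]
`print(deep['nested']['a'])` → prints [5, 3]

Answer:
[4, 6, 4, 691]
[5, 3, 163]
[4, 6, 4]
[5, 3]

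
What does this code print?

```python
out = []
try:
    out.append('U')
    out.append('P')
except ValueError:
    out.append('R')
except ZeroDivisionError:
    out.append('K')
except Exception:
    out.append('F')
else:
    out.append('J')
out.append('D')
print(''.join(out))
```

Execution trace: 'U' (try body) → 'P' (try body, no exception) → 'J' (else) → 'D' (after the try/except). Output: UPJD

Answer: UPJD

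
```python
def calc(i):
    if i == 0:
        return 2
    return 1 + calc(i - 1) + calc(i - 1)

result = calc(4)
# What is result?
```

calc(i) = 1 + 2·calc(i-1), calc(0)=2. Closed form: (2+1)·2^4 - 1 = 47.

Answer: 47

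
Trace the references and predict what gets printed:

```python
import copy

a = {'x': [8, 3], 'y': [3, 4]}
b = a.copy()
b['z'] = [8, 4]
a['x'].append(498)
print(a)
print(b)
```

Key concept: shallow copy of dict with mutable values.
Step by step:
`a = {'x': [8, 3], 'y': [3, 4]}` → a = {'x': [8, 3], 'y': [3, 4]}
`b = a.copy()` → b = {'x': [8, 3], 'y': [3, 4]}
`b['z'] = [8, 4]` → b = {'x': [8, 3], 'y': [3, 4], 'z': [8, 4]}
`a['x'].append(498)` → a = {'x': [8, 3, 498], 'y': [3, 4]}; b = {'x': [8, 3, 498], 'y': [3, 4], 'z': [8, 4]}
`print(a)` → prints {'x': [8, 3, 498], 'y': [3, 4]}
`print(b)` → prints {'x': [8, 3, 498], 'y': [3, 4], 'z': [8, 4]}

Answer:
{'x': [8, 3, 498], 'y': [3, 4]}
{'x': [8, 3, 498], 'y': [3, 4], 'z': [8, 4]}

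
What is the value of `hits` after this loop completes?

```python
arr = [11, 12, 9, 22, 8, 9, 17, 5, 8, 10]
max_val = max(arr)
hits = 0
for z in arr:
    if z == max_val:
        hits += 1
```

Count of max value 22 in [11, 12, 9, 22, 8, 9, 17, 5, 8, 10]
`hits` takes the values: 0 → 1

Answer: 1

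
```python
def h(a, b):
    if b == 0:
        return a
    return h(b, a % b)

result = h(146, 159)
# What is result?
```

h(146, 159) -> h(159, 146) -> h(146, 13) -> h(13, 3) -> h(3, 1) -> h(1, 0) -> 1

Answer: 1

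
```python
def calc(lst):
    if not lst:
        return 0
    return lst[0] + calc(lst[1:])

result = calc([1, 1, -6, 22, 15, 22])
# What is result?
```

1 + 1 + (-6) + 22 + 15 + 22 + 0 = 55

Answer: 55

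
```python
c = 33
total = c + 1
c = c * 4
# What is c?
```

Trace:
`c = 33` → c = 33
`total = c + 1` → total = 34
`c = c * 4` → c = 132
So c = 132

Answer: 132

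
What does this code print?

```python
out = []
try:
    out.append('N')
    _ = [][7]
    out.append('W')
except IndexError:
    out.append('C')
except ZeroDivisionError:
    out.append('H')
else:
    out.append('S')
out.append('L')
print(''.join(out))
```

Execution trace: 'N' (try body) → 'C' (except IndexError) → 'L' (after the try/except). Output: NCL

Answer: NCL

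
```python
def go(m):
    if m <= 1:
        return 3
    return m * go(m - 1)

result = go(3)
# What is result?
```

go(3) = 3 * 2 * 3 = 18

Answer: 18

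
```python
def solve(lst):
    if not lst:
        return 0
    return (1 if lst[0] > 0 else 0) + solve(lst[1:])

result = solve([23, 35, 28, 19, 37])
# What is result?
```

Count of positive elements in [23, 35, 28, 19, 37] = 5

Answer: 5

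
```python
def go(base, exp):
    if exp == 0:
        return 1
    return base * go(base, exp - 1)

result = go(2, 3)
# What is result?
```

go(2, 3) = 2 * 2 * 2 = 8

Answer: 8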